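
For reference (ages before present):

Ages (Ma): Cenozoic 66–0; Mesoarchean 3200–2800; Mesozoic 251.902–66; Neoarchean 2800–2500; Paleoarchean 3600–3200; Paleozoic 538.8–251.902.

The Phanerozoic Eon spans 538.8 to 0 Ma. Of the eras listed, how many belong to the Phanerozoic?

3

Eras inside 538.8–0 Ma: Paleozoic, Mesozoic, Cenozoic — 3 in total.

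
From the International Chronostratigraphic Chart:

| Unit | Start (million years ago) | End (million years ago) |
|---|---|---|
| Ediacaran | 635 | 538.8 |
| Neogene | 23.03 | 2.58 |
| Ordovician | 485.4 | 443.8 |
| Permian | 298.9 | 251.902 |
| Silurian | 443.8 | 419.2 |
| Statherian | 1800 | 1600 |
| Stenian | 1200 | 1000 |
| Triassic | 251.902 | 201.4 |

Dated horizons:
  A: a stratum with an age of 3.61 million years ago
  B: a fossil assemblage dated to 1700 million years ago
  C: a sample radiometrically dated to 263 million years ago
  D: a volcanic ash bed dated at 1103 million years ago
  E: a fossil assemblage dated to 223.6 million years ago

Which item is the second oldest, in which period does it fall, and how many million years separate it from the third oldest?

Sorted oldest-first by Ma: B (1700), D (1103), C (263), E (223.6), A (3.61).
The second oldest is D at 1103 Ma, which lies in 1200–1000 Ma: the Stenian.
The third oldest is C at 263 Ma; separation = |1103 − 263| = 840 Myr.

D, in the Stenian; 840 million years to C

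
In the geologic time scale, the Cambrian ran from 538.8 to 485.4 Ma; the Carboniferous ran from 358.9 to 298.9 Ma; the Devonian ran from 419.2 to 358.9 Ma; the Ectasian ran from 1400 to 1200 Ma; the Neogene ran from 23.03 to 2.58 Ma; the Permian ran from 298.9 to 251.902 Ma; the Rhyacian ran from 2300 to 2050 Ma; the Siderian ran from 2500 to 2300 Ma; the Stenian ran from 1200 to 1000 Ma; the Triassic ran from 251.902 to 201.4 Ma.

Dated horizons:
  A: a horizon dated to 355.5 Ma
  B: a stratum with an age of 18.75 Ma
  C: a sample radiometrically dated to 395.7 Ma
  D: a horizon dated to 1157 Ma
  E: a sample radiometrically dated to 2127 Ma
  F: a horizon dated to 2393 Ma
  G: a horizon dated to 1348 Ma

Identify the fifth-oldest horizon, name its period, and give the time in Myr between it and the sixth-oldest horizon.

Sorted oldest-first by Ma: F (2393), E (2127), G (1348), D (1157), C (395.7), A (355.5), B (18.75).
The fifth oldest is C at 395.7 Ma, which lies in 419.2–358.9 Ma: the Devonian.
The sixth oldest is A at 355.5 Ma; separation = |395.7 − 355.5| = 40.2 Myr.

C, in the Devonian; 40.2 million years to A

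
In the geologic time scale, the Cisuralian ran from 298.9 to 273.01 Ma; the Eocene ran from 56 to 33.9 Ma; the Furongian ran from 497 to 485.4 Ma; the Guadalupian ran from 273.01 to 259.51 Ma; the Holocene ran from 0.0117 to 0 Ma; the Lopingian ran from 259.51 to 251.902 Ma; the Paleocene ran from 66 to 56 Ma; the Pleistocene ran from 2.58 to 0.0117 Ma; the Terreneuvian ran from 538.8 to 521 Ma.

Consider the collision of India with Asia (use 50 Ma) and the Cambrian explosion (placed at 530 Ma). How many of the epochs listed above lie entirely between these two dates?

The older date is 530 Ma and the younger is 50 Ma.
Epochs with start < 530 and end > 50 Ma: Furongian (497–485.4), Cisuralian (298.9–273.01), Guadalupian (273.01–259.51), Lopingian (259.51–251.902), Paleocene (66–56).
That is 5 complete epochs.

5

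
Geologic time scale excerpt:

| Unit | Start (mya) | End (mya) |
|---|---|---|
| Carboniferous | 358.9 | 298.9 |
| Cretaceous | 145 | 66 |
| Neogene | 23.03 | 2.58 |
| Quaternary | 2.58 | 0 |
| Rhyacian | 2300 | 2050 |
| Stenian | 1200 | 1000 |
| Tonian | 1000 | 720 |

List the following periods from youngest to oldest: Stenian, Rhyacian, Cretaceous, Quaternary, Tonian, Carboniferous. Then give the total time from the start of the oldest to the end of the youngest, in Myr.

From the excerpt: Stenian 1200–1000; Rhyacian 2300–2050; Cretaceous 145–66; Quaternary 2.58–0; Tonian 1000–720; Carboniferous 358.9–298.9 (Ma).
Larger Ma is earlier, so the oldest is Rhyacian and the youngest is Quaternary; youngest to oldest: Quaternary, Cretaceous, Carboniferous, Tonian, Stenian, Rhyacian.
Oldest start 2300 minus youngest end 0 gives 2300 Myr overall.

Quaternary → Cretaceous → Carboniferous → Tonian → Stenian → Rhyacian; total span 2300 Myr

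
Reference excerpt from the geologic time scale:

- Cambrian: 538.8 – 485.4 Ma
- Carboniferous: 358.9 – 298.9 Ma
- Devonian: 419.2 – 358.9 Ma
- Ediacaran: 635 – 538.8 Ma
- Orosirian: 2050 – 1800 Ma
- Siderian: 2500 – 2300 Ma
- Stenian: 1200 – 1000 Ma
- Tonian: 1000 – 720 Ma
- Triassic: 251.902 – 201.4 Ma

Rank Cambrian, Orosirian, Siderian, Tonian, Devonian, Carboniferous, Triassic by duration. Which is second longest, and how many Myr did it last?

Start − end for each: Cambrian 538.8 − 485.4 = 53.4; Orosirian 2050 − 1800 = 250; Siderian 2500 − 2300 = 200; Tonian 1000 − 720 = 280; Devonian 419.2 − 358.9 = 60.3; Carboniferous 358.9 − 298.9 = 60; Triassic 251.902 − 201.4 = 50.502.
Ranking these from longest: Tonian > Orosirian > Siderian > Devonian > Carboniferous > Cambrian > Triassic.
Position 2 in that ranking is Orosirian, which lasted 250 Myr.

Orosirian, 250 million years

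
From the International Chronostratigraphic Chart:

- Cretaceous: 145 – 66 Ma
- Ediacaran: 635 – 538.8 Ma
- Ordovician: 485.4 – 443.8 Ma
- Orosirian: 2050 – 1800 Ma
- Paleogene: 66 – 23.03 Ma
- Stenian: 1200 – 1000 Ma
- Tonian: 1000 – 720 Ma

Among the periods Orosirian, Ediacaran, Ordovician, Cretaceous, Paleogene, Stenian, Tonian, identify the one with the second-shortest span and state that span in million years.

Start − end for each: Orosirian 2050 − 1800 = 250; Ediacaran 635 − 538.8 = 96.2; Ordovician 485.4 − 443.8 = 41.6; Cretaceous 145 − 66 = 79; Paleogene 66 − 23.03 = 42.97; Stenian 1200 − 1000 = 200; Tonian 1000 − 720 = 280.
Ranking these from shortest: Ordovician < Paleogene < Cretaceous < Ediacaran < Stenian < Orosirian < Tonian.
Position 2 in that ranking is Paleogene, which lasted 42.97 Myr.

Paleogene, 42.97 million years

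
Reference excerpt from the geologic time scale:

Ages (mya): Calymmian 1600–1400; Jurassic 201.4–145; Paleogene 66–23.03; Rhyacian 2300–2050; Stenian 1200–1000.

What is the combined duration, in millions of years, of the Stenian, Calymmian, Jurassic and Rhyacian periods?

Each duration: Stenian = 200; Calymmian = 200; Jurassic = 56.4; Rhyacian = 250.
Sum: 200 + 200 + 56.4 + 250 = 706.4 Myr.

706.4 million years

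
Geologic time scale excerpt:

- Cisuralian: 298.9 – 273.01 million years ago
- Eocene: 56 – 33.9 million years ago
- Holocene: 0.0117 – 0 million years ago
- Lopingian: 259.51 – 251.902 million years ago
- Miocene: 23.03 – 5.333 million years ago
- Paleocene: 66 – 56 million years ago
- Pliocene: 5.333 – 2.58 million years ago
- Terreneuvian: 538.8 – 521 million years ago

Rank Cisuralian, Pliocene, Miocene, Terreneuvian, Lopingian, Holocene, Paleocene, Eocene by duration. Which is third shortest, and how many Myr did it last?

Lopingian, 7.608 million years

Start − end for each: Cisuralian 298.9 − 273.01 = 25.89; Pliocene 5.333 − 2.58 = 2.753; Miocene 23.03 − 5.333 = 17.697; Terreneuvian 538.8 − 521 = 17.8; Lopingian 259.51 − 251.902 = 7.608; Holocene 0.0117 − 0 = 0.0117; Paleocene 66 − 56 = 10; Eocene 56 − 33.9 = 22.1.
Ranking these from shortest: Holocene < Pliocene < Lopingian < Paleocene < Miocene < Terreneuvian < Eocene < Cisuralian.
Position 3 in that ranking is Lopingian, which lasted 7.608 Myr.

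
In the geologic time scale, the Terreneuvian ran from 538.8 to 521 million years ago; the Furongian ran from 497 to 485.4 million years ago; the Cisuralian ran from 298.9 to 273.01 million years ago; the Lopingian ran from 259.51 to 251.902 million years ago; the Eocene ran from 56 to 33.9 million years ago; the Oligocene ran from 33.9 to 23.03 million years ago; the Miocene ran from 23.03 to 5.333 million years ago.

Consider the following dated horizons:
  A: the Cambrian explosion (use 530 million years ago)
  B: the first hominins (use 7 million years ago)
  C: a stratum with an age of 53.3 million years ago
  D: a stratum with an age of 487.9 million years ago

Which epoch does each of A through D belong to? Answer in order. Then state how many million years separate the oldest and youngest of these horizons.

A: 530 Ma lies in 538.8–521 Ma, so Terreneuvian.
B: 7 Ma lies in 23.03–5.333 Ma, so Miocene.
C: 53.3 Ma lies in 56–33.9 Ma, so Eocene.
D: 487.9 Ma lies in 497–485.4 Ma, so Furongian.
Oldest = 530 Ma, youngest = 7 Ma → span 523 Myr.

A — Terreneuvian; B — Miocene; C — Eocene; D — Furongian; span 523 million years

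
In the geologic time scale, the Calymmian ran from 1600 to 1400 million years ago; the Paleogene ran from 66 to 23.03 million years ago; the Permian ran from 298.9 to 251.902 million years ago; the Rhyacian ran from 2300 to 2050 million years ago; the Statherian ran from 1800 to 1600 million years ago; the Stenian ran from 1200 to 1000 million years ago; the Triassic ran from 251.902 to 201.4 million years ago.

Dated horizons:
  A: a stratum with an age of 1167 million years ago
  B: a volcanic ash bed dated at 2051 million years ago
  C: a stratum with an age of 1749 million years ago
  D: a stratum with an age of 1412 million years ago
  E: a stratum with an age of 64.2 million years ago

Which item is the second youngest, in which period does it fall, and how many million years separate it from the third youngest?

A, in the Stenian; 245 million years to D

Sorted youngest-first by Ma: E (64.2), A (1167), D (1412), C (1749), B (2051).
The second youngest is A at 1167 Ma, which lies in 1200–1000 Ma: the Stenian.
The third youngest is D at 1412 Ma; separation = |1167 − 1412| = 245 Myr.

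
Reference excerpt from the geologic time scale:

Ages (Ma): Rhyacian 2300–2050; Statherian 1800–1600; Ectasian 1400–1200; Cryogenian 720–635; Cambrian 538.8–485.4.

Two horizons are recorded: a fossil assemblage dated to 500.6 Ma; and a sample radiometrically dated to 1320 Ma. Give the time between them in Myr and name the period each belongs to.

819.4 million years apart; the first in the Cambrian, the second in the Ectasian

Elapsed time: 1320 − 500.6 = 819.4 Myr.
500.6 Ma lies within 538.8–485.4 Ma: Cambrian.
1320 Ma lies within 1400–1200 Ma: Ectasian.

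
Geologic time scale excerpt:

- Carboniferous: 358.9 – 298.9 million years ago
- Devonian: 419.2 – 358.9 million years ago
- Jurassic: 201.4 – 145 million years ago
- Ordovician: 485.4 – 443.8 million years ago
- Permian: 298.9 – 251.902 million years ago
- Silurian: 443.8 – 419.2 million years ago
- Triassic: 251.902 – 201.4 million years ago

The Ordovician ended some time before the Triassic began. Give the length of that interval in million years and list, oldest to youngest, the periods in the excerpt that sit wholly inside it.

191.898 million years; Silurian, Devonian, Carboniferous, Permian

End of Ordovician = 443.8 Ma; start of Triassic = 251.902 Ma.
Gap = 443.8 − 251.902 = 191.898 Myr.
Periods wholly inside 443.8–251.902 Ma: Silurian (443.8–419.2), Devonian (419.2–358.9), Carboniferous (358.9–298.9), Permian (298.9–251.902).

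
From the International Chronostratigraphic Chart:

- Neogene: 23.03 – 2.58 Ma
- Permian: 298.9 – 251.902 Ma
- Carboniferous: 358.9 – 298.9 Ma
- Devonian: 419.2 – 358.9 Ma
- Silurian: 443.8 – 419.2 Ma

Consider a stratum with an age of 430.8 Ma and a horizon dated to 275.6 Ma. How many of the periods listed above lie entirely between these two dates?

2

The older date is 430.8 Ma and the younger is 275.6 Ma.
Periods with start < 430.8 and end > 275.6 Ma: Devonian (419.2–358.9), Carboniferous (358.9–298.9).
That is 2 complete periods.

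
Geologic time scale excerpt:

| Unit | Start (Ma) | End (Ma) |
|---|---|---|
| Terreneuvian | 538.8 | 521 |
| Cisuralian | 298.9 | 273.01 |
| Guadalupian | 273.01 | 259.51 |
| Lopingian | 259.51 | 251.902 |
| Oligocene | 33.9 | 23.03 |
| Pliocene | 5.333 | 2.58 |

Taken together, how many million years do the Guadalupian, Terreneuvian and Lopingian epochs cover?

38.908 million years

Each duration: Guadalupian = 13.5; Terreneuvian = 17.8; Lopingian = 7.608.
Sum: 13.5 + 17.8 + 7.608 = 38.908 Myr.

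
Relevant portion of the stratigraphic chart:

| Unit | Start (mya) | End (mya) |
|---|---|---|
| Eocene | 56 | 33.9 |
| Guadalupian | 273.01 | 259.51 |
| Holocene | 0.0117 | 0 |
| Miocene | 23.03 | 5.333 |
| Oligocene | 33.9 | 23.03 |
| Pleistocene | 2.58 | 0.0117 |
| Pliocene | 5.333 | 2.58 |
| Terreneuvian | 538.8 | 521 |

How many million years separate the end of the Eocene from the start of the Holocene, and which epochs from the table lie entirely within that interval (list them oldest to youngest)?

The Eocene closes at 33.9 Ma and the Holocene opens at 0.0117 Ma, so the interval is 33.9 − 0.0117 = 33.8883 Myr.
An epoch fits inside if it starts at or after 33.9 Ma and ends at or before 0.0117 Ma; oldest first that gives Oligocene, Miocene, Pliocene, Pleistocene.

33.8883 million years; Oligocene, Miocene, Pliocene, Pleistocene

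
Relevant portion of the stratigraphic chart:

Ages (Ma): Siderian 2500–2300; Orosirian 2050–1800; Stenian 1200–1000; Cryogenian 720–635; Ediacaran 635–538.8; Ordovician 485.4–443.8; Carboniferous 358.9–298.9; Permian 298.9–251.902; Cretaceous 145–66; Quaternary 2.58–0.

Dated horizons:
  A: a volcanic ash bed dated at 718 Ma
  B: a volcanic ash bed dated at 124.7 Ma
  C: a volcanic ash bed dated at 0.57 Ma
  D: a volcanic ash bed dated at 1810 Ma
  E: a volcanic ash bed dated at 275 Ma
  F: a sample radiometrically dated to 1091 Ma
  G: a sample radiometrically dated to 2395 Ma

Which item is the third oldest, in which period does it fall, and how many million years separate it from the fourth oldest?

Larger Ma means older, so oldest first: G 2395 > D 1810 > F 1091 > A 718 > E 275 > B 124.7 > C 0.57.
Counting 3 along gives F (1091 Ma); the excerpt puts that inside the Stenian, 1200–1000 Ma.
Next in line is A (718 Ma), and 1091 − 718 = 373 Myr.

F, in the Stenian; 373 million years to A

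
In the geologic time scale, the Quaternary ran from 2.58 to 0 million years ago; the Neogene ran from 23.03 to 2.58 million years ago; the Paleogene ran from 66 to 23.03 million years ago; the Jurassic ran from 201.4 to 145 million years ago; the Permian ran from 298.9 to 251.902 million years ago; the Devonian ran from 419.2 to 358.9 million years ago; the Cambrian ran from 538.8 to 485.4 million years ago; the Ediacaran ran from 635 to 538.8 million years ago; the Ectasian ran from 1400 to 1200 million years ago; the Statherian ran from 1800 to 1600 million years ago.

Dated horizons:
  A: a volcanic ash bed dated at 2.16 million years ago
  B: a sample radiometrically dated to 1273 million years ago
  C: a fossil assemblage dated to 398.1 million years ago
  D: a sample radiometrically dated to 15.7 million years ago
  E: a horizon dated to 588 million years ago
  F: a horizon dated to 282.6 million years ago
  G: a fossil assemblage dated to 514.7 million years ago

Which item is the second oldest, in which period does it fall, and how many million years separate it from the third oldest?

E, in the Ediacaran; 73.3 million years to G

Larger Ma means older, so oldest first: B 1273 > E 588 > G 514.7 > C 398.1 > F 282.6 > D 15.7 > A 2.16.
Counting 2 along gives E (588 Ma); the excerpt puts that inside the Ediacaran, 635–538.8 Ma.
Next in line is G (514.7 Ma), and 588 − 514.7 = 73.3 Myr.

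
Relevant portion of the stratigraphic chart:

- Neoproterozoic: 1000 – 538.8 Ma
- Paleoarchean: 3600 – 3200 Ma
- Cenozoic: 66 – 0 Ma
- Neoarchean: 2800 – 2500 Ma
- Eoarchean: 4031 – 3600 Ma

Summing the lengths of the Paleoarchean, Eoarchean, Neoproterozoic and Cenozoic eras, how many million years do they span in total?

1358.2 million years

Duration is start − end for each: (3600 − 3200) + (4031 − 3600) + (1000 − 538.8) + (66 − 0).
That is 400 + 431 + 461.2 + 66, which totals 1358.2 million years.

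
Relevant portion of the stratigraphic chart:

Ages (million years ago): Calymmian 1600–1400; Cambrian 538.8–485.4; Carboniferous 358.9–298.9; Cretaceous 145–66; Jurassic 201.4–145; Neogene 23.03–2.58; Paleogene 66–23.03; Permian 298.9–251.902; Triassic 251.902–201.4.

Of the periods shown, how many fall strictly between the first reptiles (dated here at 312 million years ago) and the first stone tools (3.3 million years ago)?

5

312 Ma sits inside the Carboniferous (358.9–298.9) and 3.3 Ma inside the Neogene (23.03–2.58); neither of those is wholly between the two dates.
The listed periods lying completely between them are Permian, Triassic, Jurassic, Cretaceous, Paleogene — 5 in all.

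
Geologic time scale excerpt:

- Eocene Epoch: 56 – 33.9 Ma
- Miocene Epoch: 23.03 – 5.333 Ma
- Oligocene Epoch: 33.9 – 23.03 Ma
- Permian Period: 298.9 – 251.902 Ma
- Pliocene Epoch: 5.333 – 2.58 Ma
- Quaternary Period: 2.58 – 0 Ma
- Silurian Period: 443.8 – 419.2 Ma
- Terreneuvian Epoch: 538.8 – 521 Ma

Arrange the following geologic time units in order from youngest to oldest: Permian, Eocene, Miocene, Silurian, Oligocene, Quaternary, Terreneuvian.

Sorting by start age (ascending Ma, since larger Ma = older): Quaternary began 2.58, Miocene began 23.03, Oligocene began 33.9, Eocene began 56, Permian began 298.9, Silurian began 443.8, Terreneuvian began 538.8.

Quaternary → Miocene → Oligocene → Eocene → Permian → Silurian → Terreneuvian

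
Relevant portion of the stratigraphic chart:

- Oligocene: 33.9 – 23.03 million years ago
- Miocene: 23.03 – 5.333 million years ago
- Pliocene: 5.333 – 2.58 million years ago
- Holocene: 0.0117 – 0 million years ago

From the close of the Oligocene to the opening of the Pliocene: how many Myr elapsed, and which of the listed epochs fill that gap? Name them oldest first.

17.697 million years; Miocene

The Oligocene closes at 23.03 Ma and the Pliocene opens at 5.333 Ma, so the interval is 23.03 − 5.333 = 17.697 Myr.
An epoch fits inside if it starts at or after 23.03 Ma and ends at or before 5.333 Ma; oldest first that gives Miocene.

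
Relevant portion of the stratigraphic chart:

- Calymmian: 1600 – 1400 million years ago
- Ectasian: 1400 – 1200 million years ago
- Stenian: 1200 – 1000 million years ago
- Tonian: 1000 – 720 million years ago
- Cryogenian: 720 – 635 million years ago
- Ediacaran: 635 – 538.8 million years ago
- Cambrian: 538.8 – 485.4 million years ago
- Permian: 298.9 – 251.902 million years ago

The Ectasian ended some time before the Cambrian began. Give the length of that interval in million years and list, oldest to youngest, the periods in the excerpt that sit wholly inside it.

661.2 million years; Stenian, Tonian, Cryogenian, Ediacaran

End of Ectasian = 1200 Ma; start of Cambrian = 538.8 Ma.
Gap = 1200 − 538.8 = 661.2 Myr.
Periods wholly inside 1200–538.8 Ma: Stenian (1200–1000), Tonian (1000–720), Cryogenian (720–635), Ediacaran (635–538.8).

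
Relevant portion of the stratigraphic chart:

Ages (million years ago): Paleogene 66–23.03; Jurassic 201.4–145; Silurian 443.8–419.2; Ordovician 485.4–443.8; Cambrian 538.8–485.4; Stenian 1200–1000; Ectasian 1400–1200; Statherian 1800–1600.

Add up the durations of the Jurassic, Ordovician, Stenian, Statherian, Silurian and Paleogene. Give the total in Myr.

Each duration: Jurassic = 56.4; Ordovician = 41.6; Stenian = 200; Statherian = 200; Silurian = 24.6; Paleogene = 42.97.
Sum: 56.4 + 41.6 + 200 + 200 + 24.6 + 42.97 = 565.57 Myr.

565.57 million years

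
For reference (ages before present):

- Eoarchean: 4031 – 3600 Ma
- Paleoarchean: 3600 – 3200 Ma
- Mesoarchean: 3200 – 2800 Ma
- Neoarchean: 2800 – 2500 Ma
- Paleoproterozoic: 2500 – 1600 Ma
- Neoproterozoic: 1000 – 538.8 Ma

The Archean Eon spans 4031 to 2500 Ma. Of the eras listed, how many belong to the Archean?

Eras inside 4031–2500 Ma: Eoarchean, Paleoarchean, Mesoarchean, Neoarchean — 4 in total.

4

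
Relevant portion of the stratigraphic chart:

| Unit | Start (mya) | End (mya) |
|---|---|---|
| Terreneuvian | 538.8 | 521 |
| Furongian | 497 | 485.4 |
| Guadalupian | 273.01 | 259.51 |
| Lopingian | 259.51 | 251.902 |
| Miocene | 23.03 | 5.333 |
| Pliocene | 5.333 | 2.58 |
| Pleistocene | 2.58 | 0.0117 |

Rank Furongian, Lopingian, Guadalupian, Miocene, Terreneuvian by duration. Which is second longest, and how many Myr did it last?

Start − end for each: Furongian 497 − 485.4 = 11.6; Lopingian 259.51 − 251.902 = 7.608; Guadalupian 273.01 − 259.51 = 13.5; Miocene 23.03 − 5.333 = 17.697; Terreneuvian 538.8 − 521 = 17.8.
Ranking these from longest: Terreneuvian > Miocene > Guadalupian > Furongian > Lopingian.
Position 2 in that ranking is Miocene, which lasted 17.697 Myr.

Miocene, 17.697 million years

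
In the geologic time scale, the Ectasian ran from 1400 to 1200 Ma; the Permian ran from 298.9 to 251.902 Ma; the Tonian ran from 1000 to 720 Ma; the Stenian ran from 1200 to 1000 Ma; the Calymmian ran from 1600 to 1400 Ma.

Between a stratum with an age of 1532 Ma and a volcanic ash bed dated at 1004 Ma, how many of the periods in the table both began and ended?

The older date is 1532 Ma and the younger is 1004 Ma.
Periods with start < 1532 and end > 1004 Ma: Ectasian (1400–1200).
That is 1 complete period.

1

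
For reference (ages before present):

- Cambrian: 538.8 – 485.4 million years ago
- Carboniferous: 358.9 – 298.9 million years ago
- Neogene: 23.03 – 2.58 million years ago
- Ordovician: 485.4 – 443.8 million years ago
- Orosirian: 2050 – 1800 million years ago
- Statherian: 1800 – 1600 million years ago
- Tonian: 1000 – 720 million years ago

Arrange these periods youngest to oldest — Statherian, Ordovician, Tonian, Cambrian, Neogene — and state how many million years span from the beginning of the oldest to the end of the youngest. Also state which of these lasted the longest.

Neogene, Ordovician, Cambrian, Tonian, Statherian; total span 1797.42 Myr; longest is Tonian

From the excerpt: Statherian 1800–1600; Ordovician 485.4–443.8; Tonian 1000–720; Cambrian 538.8–485.4; Neogene 23.03–2.58 (Ma).
Larger Ma is earlier, so the oldest is Statherian and the youngest is Neogene; youngest to oldest: Neogene, Ordovician, Cambrian, Tonian, Statherian.
Oldest start 1800 minus youngest end 2.58 gives 1797.42 Myr overall.
Individual lengths (start − end): Ordovician 41.6; Cambrian 53.4; Neogene 20.45; Tonian 280; Statherian 200. The largest is Tonian at 280 Myr.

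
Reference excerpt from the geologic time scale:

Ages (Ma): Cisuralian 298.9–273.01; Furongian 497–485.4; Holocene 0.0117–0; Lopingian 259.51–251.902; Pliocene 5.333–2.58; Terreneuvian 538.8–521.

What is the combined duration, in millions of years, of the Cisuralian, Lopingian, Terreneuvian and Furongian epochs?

62.898 million years

Duration is start − end for each: (298.9 − 273.01) + (259.51 − 251.902) + (538.8 − 521) + (497 − 485.4).
That is 25.89 + 7.608 + 17.8 + 11.6, which totals 62.898 million years.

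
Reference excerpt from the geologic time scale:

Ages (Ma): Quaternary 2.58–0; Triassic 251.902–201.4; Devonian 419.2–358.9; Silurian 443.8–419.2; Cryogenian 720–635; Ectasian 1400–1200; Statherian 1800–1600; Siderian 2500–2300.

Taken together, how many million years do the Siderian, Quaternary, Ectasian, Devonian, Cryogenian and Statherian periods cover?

Duration is start − end for each: (2500 − 2300) + (2.58 − 0) + (1400 − 1200) + (419.2 − 358.9) + (720 − 635) + (1800 − 1600).
That is 200 + 2.58 + 200 + 60.3 + 85 + 200, which totals 747.88 million years.

747.88 million years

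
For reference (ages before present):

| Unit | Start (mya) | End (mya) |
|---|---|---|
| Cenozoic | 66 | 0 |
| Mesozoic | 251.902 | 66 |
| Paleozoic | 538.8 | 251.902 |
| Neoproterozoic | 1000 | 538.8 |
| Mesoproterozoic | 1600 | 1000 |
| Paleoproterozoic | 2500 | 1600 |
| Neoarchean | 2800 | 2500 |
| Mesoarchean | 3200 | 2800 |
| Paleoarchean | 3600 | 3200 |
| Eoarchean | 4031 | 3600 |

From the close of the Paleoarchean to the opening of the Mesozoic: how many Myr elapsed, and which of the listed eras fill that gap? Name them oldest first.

2948.098 million years; Mesoarchean, Neoarchean, Paleoproterozoic, Mesoproterozoic, Neoproterozoic, Paleozoic

End of Paleoarchean = 3200 Ma; start of Mesozoic = 251.902 Ma.
Gap = 3200 − 251.902 = 2948.098 Myr.
Eras wholly inside 3200–251.902 Ma: Mesoarchean (3200–2800), Neoarchean (2800–2500), Paleoproterozoic (2500–1600), Mesoproterozoic (1600–1000), Neoproterozoic (1000–538.8), Paleozoic (538.8–251.902).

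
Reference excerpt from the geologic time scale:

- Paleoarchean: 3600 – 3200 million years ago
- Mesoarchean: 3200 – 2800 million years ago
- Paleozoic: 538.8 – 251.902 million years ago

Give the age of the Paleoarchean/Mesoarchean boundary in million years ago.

The Paleoarchean ends and the Mesoarchean begins at 3200 million years ago.

3200 million years ago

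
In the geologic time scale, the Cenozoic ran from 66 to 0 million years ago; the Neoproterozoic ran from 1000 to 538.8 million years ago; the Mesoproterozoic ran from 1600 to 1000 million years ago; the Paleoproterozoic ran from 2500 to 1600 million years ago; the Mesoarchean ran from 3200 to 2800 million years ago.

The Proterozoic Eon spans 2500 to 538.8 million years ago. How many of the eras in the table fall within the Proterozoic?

Eras inside 2500–538.8 Ma: Paleoproterozoic, Mesoproterozoic, Neoproterozoic — 3 in total.

3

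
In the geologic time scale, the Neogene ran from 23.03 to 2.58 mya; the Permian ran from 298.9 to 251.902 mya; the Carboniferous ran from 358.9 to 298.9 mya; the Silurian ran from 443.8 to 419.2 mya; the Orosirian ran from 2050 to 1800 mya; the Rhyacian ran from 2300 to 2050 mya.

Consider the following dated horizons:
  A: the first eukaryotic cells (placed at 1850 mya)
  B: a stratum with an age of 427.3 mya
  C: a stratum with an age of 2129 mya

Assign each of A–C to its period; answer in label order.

A: 1850 Ma lies in 2050–1800 Ma, so Orosirian.
B: 427.3 Ma lies in 443.8–419.2 Ma, so Silurian.
C: 2129 Ma lies in 2300–2050 Ma, so Rhyacian.

A — Orosirian; B — Silurian; C — Rhyacian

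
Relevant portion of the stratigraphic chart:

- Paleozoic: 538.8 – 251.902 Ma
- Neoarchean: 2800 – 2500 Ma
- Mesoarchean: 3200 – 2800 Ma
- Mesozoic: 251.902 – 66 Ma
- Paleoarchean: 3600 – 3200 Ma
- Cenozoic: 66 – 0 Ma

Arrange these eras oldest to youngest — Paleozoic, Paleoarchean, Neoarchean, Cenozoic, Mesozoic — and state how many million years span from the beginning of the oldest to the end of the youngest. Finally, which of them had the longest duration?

From the excerpt: Paleozoic 538.8–251.902; Paleoarchean 3600–3200; Neoarchean 2800–2500; Cenozoic 66–0; Mesozoic 251.902–66 (Ma).
Larger Ma is earlier, so the oldest is Paleoarchean and the youngest is Cenozoic; oldest to youngest: Paleoarchean, Neoarchean, Paleozoic, Mesozoic, Cenozoic.
Oldest start 3600 minus youngest end 0 gives 3600 Myr overall.
Individual lengths (start − end): Paleozoic 286.898; Paleoarchean 400; Neoarchean 300; Mesozoic 185.902; Cenozoic 66. The largest is Paleoarchean at 400 Myr.

Paleoarchean, Neoarchean, Paleozoic, Mesozoic, Cenozoic; total span 3600 Myr; longest is Paleoarchean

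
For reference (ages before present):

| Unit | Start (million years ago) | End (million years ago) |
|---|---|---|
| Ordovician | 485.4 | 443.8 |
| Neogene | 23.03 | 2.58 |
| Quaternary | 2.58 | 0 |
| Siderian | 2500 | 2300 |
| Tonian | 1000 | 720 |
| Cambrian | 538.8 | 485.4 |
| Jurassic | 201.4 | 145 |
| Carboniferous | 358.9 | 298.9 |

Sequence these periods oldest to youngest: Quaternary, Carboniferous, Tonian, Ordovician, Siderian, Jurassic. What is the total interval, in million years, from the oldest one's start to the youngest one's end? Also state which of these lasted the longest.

From the excerpt: Quaternary 2.58–0; Carboniferous 358.9–298.9; Tonian 1000–720; Ordovician 485.4–443.8; Siderian 2500–2300; Jurassic 201.4–145 (Ma).
Larger Ma is earlier, so the oldest is Siderian and the youngest is Quaternary; oldest to youngest: Siderian, Tonian, Ordovician, Carboniferous, Jurassic, Quaternary.
Oldest start 2500 minus youngest end 0 gives 2500 Myr overall.
Individual lengths (start − end): Jurassic 56.4; Quaternary 2.58; Carboniferous 60; Tonian 280; Siderian 200; Ordovician 41.6. The largest is Tonian at 280 Myr.

Siderian, Tonian, Ordovician, Carboniferous, Jurassic, Quaternary; total span 2500 Myr; longest is Tonian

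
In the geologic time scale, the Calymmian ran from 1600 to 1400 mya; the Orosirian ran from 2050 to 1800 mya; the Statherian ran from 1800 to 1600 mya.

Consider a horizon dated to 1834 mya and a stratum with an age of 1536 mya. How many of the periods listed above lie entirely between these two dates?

The older date is 1834 Ma and the younger is 1536 Ma.
Periods with start < 1834 and end > 1536 Ma: Statherian (1800–1600).
That is 1 complete period.

1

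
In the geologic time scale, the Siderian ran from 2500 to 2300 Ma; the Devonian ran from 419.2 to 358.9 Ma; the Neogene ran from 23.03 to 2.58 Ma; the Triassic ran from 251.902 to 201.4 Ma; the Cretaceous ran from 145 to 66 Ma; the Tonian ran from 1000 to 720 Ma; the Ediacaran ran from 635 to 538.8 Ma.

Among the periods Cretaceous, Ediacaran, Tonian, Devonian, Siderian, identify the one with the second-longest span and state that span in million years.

Start − end for each: Cretaceous 145 − 66 = 79; Ediacaran 635 − 538.8 = 96.2; Tonian 1000 − 720 = 280; Devonian 419.2 − 358.9 = 60.3; Siderian 2500 − 2300 = 200.
Ranking these from longest: Tonian > Siderian > Ediacaran > Cretaceous > Devonian.
Position 2 in that ranking is Siderian, which lasted 200 Myr.

Siderian, 200 million years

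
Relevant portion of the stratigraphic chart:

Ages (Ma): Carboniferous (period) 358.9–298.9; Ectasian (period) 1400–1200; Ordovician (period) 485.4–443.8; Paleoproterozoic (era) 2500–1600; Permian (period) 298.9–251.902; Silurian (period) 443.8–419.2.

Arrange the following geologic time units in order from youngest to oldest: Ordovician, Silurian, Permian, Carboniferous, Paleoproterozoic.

Permian, Carboniferous, Silurian, Ordovician, Paleoproterozoic

The oldest of these is Paleoproterozoic (starts 2500 Ma) and the youngest is Permian (ends 251.902 Ma).
In between, by decreasing start age: Ordovician (485.4), Silurian (443.8), Carboniferous (358.9).
Listing youngest first means reversing that sequence.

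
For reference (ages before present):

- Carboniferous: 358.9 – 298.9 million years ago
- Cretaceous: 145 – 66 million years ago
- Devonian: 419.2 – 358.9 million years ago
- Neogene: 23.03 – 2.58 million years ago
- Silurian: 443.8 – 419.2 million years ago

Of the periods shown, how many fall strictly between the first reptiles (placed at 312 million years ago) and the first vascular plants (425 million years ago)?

The older date is 425 Ma and the younger is 312 Ma.
Periods with start < 425 and end > 312 Ma: Devonian (419.2–358.9).
That is 1 complete period.

1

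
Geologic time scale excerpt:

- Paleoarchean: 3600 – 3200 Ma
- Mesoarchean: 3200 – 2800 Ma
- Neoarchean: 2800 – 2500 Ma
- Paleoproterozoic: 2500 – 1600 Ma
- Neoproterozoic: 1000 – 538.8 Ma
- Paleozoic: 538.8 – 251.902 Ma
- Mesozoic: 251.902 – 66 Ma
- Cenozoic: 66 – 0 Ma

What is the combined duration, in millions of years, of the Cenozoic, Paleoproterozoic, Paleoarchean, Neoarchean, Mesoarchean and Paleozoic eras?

2352.898 million years

Duration is start − end for each: (66 − 0) + (2500 − 1600) + (3600 − 3200) + (2800 − 2500) + (3200 − 2800) + (538.8 − 251.902).
That is 66 + 900 + 400 + 300 + 400 + 286.898, which totals 2352.898 million years.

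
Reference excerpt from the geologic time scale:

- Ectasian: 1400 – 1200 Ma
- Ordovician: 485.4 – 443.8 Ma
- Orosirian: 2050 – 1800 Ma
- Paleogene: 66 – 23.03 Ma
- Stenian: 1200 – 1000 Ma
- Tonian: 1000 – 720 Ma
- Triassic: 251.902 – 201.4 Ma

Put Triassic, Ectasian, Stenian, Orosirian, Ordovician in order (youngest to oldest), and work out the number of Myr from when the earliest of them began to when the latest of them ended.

Triassic → Ordovician → Stenian → Ectasian → Orosirian; total span 1848.6 Myr

From the excerpt: Triassic 251.902–201.4; Ectasian 1400–1200; Stenian 1200–1000; Orosirian 2050–1800; Ordovician 485.4–443.8 (Ma).
Larger Ma is earlier, so the oldest is Orosirian and the youngest is Triassic; youngest to oldest: Triassic, Ordovician, Stenian, Ectasian, Orosirian.
Oldest start 2050 minus youngest end 201.4 gives 1848.6 Myr overall.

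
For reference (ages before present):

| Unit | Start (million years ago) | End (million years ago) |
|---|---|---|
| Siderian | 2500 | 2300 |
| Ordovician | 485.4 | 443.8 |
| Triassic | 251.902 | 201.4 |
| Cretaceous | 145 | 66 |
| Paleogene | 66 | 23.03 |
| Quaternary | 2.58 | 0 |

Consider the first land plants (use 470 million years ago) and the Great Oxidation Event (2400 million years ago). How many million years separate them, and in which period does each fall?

1930 million years apart; the first in the Ordovician, the second in the Siderian

Elapsed time: 2400 − 470 = 1930 Myr.
470 Ma lies within 485.4–443.8 Ma: Ordovician.
2400 Ma lies within 2500–2300 Ma: Siderian.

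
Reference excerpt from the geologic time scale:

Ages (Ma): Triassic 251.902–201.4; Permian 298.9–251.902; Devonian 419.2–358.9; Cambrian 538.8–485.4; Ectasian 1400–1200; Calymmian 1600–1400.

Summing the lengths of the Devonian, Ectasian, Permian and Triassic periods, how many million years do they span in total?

357.8 million years

Each duration: Devonian = 60.3; Ectasian = 200; Permian = 46.998; Triassic = 50.502.
Sum: 60.3 + 200 + 46.998 + 50.502 = 357.8 Myr.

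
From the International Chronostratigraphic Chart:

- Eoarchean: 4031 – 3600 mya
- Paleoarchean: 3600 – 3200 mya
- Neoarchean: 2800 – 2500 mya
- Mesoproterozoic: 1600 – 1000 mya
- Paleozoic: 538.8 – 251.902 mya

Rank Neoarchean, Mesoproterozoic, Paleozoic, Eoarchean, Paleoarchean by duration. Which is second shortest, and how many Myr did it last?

Neoarchean, 300 million years

Start − end for each: Neoarchean 2800 − 2500 = 300; Mesoproterozoic 1600 − 1000 = 600; Paleozoic 538.8 − 251.902 = 286.898; Eoarchean 4031 − 3600 = 431; Paleoarchean 3600 − 3200 = 400.
Ranking these from shortest: Paleozoic < Neoarchean < Paleoarchean < Eoarchean < Mesoproterozoic.
Position 2 in that ranking is Neoarchean, which lasted 300 Myr.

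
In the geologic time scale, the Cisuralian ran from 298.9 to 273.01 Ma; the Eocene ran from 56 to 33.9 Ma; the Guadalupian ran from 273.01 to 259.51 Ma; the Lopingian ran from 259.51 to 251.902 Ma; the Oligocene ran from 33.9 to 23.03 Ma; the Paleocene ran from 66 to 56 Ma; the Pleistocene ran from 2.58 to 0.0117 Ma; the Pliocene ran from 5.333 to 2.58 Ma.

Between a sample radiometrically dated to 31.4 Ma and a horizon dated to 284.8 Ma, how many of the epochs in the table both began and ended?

284.8 Ma sits inside the Cisuralian (298.9–273.01) and 31.4 Ma inside the Oligocene (33.9–23.03); neither of those is wholly between the two dates.
The listed epochs lying completely between them are Guadalupian, Lopingian, Paleocene, Eocene — 4 in all.

4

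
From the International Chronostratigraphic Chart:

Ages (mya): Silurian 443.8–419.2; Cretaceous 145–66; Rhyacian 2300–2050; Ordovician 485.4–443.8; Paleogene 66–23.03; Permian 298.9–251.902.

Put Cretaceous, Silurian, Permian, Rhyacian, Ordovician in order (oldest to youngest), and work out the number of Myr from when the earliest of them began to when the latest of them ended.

From the excerpt: Cretaceous 145–66; Silurian 443.8–419.2; Permian 298.9–251.902; Rhyacian 2300–2050; Ordovician 485.4–443.8 (Ma).
Larger Ma is earlier, so the oldest is Rhyacian and the youngest is Cretaceous; oldest to youngest: Rhyacian, Ordovician, Silurian, Permian, Cretaceous.
Oldest start 2300 minus youngest end 66 gives 2234 Myr overall.

Rhyacian, Ordovician, Silurian, Permian, Cretaceous; total span 2234 Myr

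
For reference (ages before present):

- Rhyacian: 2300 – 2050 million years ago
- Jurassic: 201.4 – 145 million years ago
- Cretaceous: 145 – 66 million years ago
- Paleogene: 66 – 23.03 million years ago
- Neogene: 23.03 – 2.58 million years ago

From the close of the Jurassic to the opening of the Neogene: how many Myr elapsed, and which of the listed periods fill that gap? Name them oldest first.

The Jurassic closes at 145 Ma and the Neogene opens at 23.03 Ma, so the interval is 145 − 23.03 = 121.97 Myr.
A period fits inside if it starts at or after 145 Ma and ends at or before 23.03 Ma; oldest first that gives Cretaceous, Paleogene.

121.97 million years; Cretaceous, Paleogene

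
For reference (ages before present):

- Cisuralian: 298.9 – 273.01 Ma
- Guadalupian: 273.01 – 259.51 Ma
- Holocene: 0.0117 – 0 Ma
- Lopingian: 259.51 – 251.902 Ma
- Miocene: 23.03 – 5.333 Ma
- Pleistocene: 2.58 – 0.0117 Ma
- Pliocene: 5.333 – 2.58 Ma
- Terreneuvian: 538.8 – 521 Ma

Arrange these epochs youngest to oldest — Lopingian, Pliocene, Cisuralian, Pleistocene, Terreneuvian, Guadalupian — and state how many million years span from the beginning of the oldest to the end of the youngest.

Pleistocene, Pliocene, Lopingian, Guadalupian, Cisuralian, Terreneuvian; total span 538.7883 Myr

From the excerpt: Lopingian 259.51–251.902; Pliocene 5.333–2.58; Cisuralian 298.9–273.01; Pleistocene 2.58–0.0117; Terreneuvian 538.8–521; Guadalupian 273.01–259.51 (Ma).
Larger Ma is earlier, so the oldest is Terreneuvian and the youngest is Pleistocene; youngest to oldest: Pleistocene, Pliocene, Lopingian, Guadalupian, Cisuralian, Terreneuvian.
Oldest start 538.8 minus youngest end 0.0117 gives 538.7883 Myr overall.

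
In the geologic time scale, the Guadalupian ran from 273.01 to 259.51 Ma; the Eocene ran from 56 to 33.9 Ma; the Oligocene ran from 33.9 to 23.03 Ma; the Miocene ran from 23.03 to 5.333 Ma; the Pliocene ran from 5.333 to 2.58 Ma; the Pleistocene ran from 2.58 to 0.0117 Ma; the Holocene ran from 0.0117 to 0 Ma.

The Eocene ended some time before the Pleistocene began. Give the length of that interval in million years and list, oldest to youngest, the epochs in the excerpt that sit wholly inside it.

31.32 million years; Oligocene, Miocene, Pliocene

The Eocene closes at 33.9 Ma and the Pleistocene opens at 2.58 Ma, so the interval is 33.9 − 2.58 = 31.32 Myr.
An epoch fits inside if it starts at or after 33.9 Ma and ends at or before 2.58 Ma; oldest first that gives Oligocene, Miocene, Pliocene.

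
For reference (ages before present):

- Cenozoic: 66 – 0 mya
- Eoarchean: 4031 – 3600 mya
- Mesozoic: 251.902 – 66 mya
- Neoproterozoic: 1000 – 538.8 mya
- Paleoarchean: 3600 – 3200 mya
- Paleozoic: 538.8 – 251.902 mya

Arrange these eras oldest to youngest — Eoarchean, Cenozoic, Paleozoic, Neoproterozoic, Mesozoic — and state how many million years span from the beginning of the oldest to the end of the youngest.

Eoarchean, Neoproterozoic, Paleozoic, Mesozoic, Cenozoic; total span 4031 Myr

Start ages (Ma): Eoarchean 4031, Neoproterozoic 1000, Paleozoic 538.8, Mesozoic 251.902, Cenozoic 66.
Ordered oldest to youngest: Eoarchean, Neoproterozoic, Paleozoic, Mesozoic, Cenozoic.
Span = 4031 − 0 = 4031 Myr.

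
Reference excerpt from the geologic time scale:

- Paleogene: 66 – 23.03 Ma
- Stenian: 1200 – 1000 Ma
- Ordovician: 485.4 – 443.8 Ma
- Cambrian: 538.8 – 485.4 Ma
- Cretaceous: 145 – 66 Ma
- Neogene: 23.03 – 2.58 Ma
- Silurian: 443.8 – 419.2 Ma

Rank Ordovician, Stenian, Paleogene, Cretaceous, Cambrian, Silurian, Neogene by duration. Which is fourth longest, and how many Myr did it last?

Paleogene, 42.97 million years

Start − end for each: Ordovician 485.4 − 443.8 = 41.6; Stenian 1200 − 1000 = 200; Paleogene 66 − 23.03 = 42.97; Cretaceous 145 − 66 = 79; Cambrian 538.8 − 485.4 = 53.4; Silurian 443.8 − 419.2 = 24.6; Neogene 23.03 − 2.58 = 20.45.
Ranking these from longest: Stenian > Cretaceous > Cambrian > Paleogene > Ordovician > Silurian > Neogene.
Position 4 in that ranking is Paleogene, which lasted 42.97 Myr.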